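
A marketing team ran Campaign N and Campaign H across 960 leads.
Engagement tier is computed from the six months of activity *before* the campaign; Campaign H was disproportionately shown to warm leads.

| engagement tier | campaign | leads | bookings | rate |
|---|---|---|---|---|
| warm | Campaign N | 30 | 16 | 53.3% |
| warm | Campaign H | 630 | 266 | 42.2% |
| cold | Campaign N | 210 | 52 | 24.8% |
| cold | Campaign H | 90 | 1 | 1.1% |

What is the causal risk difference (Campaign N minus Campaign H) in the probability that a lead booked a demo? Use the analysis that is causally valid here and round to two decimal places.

Campaign N is higher inside every engagement tier stratum but Campaign H is higher in aggregate. Whether to stratify depends on how engagement tier relates to the campaign.
Engagement tier is set before the campaign has any effect — it is not caused by the campaign — and it independently drives the outcome. That makes it a confounder, so the causal comparison is within engagement tier levels.
Adjusting over the population distribution of engagement tier: 0.688·(0.533−0.422) + 0.312·(0.248−0.011) = +0.150.

+0.15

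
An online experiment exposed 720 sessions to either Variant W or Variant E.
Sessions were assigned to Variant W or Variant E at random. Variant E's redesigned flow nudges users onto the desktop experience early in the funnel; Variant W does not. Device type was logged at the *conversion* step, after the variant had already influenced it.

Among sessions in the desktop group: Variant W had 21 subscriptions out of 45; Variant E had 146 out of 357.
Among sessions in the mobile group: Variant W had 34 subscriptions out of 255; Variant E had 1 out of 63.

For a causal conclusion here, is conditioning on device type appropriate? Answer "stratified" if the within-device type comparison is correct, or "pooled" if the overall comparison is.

Variant W is higher inside every device type stratum but Variant E is higher in aggregate. Whether to stratify depends on how device type relates to the variant.
Stratifying would compare variants among sessions the variants themselves sorted into device type groups — a form of selection on an intermediate. The unconditioned pooled rates give the total causal effect.
Pooled: Variant W 18.3% vs Variant E 35.0%; Variant E is higher overall.

pooled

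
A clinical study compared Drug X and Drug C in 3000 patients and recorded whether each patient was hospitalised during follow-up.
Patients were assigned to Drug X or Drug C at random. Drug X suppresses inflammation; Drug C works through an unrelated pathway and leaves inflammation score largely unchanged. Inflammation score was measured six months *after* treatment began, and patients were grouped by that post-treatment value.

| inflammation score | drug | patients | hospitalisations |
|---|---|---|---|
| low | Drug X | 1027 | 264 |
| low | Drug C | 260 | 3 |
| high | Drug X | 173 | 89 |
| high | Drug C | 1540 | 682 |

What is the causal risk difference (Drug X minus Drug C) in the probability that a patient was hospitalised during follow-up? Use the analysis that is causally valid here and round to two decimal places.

The inflammation score-specific comparison favours Drug C throughout, but the pooled figures favour Drug X. The question is whether to condition on inflammation score.
The distribution of inflammation score is itself part of what the drug does — it is an intermediate outcome. Holding it fixed would remove that part of the effect; the total effect is the pooled difference.
The causal difference is the pooled difference: 0.294 − 0.381 = -0.086.

-0.09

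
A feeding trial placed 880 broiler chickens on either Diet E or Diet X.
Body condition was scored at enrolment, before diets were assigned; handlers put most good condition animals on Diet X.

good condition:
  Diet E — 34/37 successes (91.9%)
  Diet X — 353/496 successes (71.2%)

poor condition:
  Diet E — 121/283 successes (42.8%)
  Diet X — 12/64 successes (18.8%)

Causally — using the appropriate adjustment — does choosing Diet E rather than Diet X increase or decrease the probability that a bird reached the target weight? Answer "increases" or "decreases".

increases

Within every starting body condition level Diet E has the higher rate, yet pooled Diet X does — Simpson's reversal.
Starting body condition differs across diets for reasons unrelated to any effect of the diet itself, and it separately predicts the outcome — a classic confounder. We must compare within starting body condition levels.
Within each level — good condition: 91.9% vs 71.2%; poor condition: 42.8% vs 18.8% — Diet E is higher every time.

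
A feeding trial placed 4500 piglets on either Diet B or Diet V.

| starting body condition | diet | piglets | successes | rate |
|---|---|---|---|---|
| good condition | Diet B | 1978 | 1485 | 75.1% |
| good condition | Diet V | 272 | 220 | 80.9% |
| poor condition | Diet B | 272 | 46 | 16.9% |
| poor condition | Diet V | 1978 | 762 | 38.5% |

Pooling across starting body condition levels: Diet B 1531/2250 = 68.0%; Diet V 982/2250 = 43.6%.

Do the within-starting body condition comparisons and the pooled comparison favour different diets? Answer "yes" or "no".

yes

Within each starting body condition level (good condition 75.1% vs 80.9%; poor condition 16.9% vs 38.5%), Diet V has the higher rate every time. Pooled: 68.0% vs 43.6% — Diet B has the higher rate overall. The two comparisons disagree.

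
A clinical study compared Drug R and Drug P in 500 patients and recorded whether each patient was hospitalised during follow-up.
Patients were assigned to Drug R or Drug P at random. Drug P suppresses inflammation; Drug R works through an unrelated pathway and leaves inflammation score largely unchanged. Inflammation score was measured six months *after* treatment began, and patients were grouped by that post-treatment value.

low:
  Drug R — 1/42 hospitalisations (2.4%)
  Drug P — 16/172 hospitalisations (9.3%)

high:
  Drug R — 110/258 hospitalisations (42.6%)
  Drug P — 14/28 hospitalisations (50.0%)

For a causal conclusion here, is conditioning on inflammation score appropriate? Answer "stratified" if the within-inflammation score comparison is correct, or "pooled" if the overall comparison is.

The distribution of inflammation score is itself part of what the drug does — it is an intermediate outcome. Holding it fixed would remove that part of the effect; the total effect is the pooled difference.
Pooled: Drug R 37.0% vs Drug P 15.0%; Drug P is lower overall.

pooled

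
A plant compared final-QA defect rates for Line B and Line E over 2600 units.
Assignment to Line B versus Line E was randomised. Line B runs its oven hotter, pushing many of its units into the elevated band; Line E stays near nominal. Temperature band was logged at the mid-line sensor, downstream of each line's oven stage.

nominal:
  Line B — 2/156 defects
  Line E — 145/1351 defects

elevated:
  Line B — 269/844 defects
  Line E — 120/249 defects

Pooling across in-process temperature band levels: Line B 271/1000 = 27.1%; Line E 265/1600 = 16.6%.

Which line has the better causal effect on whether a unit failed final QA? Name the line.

Line B is lower inside every in-process temperature band stratum but Line E is lower in aggregate. Whether to stratify depends on how in-process temperature band relates to the line.
The distribution of in-process temperature band is itself part of what the line does — it is an intermediate outcome. Holding it fixed would remove that part of the effect; the total effect is the pooled difference.
Pooled: Line B 27.1% vs Line E 16.6%; Line E is lower overall.

Line E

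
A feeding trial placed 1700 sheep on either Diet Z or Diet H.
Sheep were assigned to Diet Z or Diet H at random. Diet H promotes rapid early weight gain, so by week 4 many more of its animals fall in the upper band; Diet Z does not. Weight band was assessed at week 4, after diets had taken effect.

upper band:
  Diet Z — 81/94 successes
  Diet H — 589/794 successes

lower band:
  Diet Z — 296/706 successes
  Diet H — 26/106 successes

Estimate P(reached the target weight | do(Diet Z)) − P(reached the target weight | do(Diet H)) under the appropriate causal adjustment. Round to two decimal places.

-0.21

Within every week-4 weight band level Diet Z has the higher rate, yet pooled Diet H does — Simpson's reversal.
Week-4 weight band lies on the pathway diet → week-4 weight band → outcome, so adjusting for it blocks the indirect effect. For the total causal effect of diet, use the unadjusted pooled rates.
The causal difference is the pooled difference: 0.471 − 0.683 = -0.212.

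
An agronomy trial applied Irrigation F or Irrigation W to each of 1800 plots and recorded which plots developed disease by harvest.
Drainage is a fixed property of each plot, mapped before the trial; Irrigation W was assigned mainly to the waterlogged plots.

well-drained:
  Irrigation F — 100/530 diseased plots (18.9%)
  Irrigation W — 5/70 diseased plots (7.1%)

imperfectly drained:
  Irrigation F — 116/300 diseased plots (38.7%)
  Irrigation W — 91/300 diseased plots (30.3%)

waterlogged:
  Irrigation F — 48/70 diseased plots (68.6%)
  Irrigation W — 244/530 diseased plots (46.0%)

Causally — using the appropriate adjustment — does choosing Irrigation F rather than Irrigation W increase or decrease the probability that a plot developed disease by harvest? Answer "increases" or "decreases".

The field drainage-specific comparison favours Irrigation W throughout, but the pooled figures favour Irrigation F. The question is whether to condition on field drainage.
Field drainage differs across irrigations for reasons unrelated to any effect of the irrigation itself, and it separately predicts the outcome — a classic confounder. We must compare within field drainage levels.
Within each level — well-drained: 18.9% vs 7.1%; imperfectly drained: 38.7% vs 30.3%; waterlogged: 68.6% vs 46.0% — Irrigation W is lower every time.

increases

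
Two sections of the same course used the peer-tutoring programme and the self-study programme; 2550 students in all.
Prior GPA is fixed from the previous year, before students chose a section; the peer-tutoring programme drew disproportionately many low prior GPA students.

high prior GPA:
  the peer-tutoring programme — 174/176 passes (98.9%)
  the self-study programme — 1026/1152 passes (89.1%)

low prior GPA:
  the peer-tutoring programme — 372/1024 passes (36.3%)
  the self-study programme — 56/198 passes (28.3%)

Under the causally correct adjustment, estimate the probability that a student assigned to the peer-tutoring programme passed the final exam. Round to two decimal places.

The stratified and pooled comparisons disagree (the peer-tutoring programme wins within each prior GPA band; the self-study programme wins overall), so the answer turns on the causal role of prior GPA band.
Prior GPA band differs across teaching methods for reasons unrelated to any effect of the teaching method itself, and it separately predicts the outcome — a classic confounder. We must compare within prior GPA band levels.
Standardising the peer-tutoring programme to the population prior GPA band mix: 0.521·174/176 + 0.479·372/1024 = 0.689.

0.69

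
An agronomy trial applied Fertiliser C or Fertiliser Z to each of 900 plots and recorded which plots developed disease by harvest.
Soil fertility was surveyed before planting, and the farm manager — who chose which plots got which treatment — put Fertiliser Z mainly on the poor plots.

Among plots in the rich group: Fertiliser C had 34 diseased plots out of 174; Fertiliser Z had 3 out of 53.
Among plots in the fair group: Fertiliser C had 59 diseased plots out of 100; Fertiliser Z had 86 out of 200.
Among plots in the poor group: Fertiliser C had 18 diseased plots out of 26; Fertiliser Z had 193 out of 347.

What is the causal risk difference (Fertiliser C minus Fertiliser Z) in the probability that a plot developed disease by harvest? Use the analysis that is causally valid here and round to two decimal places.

+0.14

The soil fertility-specific comparison favours Fertiliser Z throughout, but the pooled figures favour Fertiliser C. The question is whether to condition on soil fertility.
Soil fertility differs across fertilisers for reasons unrelated to any effect of the fertiliser itself, and it separately predicts the outcome — a classic confounder. We must compare within soil fertility levels.
Adjusting over the population distribution of soil fertility: 0.252·(0.195−0.057) + 0.333·(0.590−0.430) + 0.414·(0.692−0.556) = +0.145.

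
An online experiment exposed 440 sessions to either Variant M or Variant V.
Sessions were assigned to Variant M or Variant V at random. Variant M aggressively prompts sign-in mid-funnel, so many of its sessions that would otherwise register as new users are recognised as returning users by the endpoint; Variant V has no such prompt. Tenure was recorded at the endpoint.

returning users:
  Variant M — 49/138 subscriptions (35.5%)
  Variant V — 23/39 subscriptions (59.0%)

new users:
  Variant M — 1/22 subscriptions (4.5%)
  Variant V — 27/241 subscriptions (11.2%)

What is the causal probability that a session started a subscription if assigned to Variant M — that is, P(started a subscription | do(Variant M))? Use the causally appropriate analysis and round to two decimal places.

0.31

User tenure is downstream of the variant. One should not condition on a consequence of treatment, so the overall rates are the right comparison.
So P(outcome | do(Variant M)) is just the pooled rate for Variant M: 50/160 = 0.312.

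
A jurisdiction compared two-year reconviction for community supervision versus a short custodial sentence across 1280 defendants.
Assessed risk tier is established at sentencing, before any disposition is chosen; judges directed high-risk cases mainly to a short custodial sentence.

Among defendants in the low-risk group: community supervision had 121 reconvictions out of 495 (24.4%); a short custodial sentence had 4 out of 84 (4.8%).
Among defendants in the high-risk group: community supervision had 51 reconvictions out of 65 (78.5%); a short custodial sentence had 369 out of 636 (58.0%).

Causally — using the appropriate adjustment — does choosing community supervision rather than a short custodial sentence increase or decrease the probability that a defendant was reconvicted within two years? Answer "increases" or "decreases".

Assessed risk tier satisfies the back-door criterion: it is not a descendant of the disposition, and it blocks the spurious path from disposition to outcome. Adjusting for it (i.e., using the within-assessed risk tier rates) gives the causal effect.
Within each level — low-risk: 24.4% vs 4.8%; high-risk: 78.5% vs 58.0% — a short custodial sentence is lower every time.

increases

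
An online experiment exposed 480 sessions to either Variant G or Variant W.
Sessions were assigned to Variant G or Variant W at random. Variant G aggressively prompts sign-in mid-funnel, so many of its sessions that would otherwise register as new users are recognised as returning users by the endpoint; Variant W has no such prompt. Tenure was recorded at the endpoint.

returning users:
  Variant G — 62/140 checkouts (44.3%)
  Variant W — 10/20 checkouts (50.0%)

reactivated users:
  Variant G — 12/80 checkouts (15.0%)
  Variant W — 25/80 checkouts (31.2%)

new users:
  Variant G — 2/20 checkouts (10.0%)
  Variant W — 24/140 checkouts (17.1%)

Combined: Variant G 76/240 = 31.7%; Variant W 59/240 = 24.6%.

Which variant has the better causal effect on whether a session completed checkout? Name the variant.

Because the variant influences user tenure, user tenure is a post-treatment mediator, not a confounder. Stratifying on it would bias the estimate; the causal effect is the crude pooled difference.
Pooled: Variant G 31.7% vs Variant W 24.6%; Variant G is higher overall.

Variant G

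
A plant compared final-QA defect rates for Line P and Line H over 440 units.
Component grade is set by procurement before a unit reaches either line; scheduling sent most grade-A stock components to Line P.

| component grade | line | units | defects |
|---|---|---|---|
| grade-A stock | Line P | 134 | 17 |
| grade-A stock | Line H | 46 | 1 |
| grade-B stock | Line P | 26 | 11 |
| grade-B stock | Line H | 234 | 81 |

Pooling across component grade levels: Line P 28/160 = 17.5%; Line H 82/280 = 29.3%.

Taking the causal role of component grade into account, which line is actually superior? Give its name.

The component grade-specific comparison favours Line H throughout, but the pooled figures favour Line P. The question is whether to condition on component grade.
Component grade differs across lines for reasons unrelated to any effect of the line itself, and it separately predicts the outcome — a classic confounder. We must compare within component grade levels.
Within each level — grade-A stock: 12.7% vs 2.2%; grade-B stock: 42.3% vs 34.6% — Line H is lower every time.

Line H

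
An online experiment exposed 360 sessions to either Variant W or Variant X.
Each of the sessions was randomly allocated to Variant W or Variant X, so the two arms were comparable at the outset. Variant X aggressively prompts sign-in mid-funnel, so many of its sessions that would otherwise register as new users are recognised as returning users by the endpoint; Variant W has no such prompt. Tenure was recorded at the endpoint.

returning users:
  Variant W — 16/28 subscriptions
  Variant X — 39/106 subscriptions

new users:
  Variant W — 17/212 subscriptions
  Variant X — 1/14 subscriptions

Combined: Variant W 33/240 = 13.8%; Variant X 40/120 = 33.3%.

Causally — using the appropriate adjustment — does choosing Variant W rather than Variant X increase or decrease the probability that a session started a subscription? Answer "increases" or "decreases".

decreases

Because the variant influences user tenure, user tenure is a post-treatment mediator, not a confounder. Stratifying on it would bias the estimate; the causal effect is the crude pooled difference.
Pooled: Variant W 13.8% vs Variant X 33.3%; Variant X is higher overall.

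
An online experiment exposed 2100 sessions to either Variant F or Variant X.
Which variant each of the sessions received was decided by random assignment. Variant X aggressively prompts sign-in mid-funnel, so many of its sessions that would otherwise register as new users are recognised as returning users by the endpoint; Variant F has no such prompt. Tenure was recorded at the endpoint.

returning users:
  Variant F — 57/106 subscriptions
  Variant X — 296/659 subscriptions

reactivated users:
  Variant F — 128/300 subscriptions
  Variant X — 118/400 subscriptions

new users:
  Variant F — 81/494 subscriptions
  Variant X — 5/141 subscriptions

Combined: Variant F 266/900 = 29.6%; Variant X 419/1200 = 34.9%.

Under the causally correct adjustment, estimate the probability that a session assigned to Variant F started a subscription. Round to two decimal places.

0.30

The distribution of user tenure is itself part of what the variant does — it is an intermediate outcome. Holding it fixed would remove that part of the effect; the total effect is the pooled difference.
So P(outcome | do(Variant F)) is just the pooled rate for Variant F: 266/900 = 0.296.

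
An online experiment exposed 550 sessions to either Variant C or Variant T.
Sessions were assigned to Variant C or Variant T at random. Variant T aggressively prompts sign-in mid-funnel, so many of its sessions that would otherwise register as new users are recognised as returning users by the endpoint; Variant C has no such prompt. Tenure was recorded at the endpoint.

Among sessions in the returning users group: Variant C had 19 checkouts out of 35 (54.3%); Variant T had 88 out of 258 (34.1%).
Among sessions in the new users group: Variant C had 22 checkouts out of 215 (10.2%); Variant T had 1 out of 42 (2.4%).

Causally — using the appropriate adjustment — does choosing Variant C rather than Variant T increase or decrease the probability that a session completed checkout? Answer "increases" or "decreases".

decreases

The distribution of user tenure is itself part of what the variant does — it is an intermediate outcome. Holding it fixed would remove that part of the effect; the total effect is the pooled difference.
Pooled: Variant C 16.4% vs Variant T 29.7%; Variant T is higher overall.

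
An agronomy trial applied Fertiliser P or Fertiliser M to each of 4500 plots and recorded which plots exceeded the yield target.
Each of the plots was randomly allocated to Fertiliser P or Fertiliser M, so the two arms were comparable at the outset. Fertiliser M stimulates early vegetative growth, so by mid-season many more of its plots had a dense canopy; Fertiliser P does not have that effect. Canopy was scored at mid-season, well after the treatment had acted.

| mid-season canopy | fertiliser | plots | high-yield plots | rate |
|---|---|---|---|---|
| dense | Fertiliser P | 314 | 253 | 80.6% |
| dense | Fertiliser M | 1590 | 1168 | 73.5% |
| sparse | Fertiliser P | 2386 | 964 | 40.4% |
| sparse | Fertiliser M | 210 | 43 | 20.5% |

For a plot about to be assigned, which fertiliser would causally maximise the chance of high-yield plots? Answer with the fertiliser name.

Mid-season canopy lies on the pathway fertiliser → mid-season canopy → outcome, so adjusting for it blocks the indirect effect. For the total causal effect of fertiliser, use the unadjusted pooled rates.
Pooled: Fertiliser P 45.1% vs Fertiliser M 67.3%; Fertiliser M is higher overall.

Fertiliser M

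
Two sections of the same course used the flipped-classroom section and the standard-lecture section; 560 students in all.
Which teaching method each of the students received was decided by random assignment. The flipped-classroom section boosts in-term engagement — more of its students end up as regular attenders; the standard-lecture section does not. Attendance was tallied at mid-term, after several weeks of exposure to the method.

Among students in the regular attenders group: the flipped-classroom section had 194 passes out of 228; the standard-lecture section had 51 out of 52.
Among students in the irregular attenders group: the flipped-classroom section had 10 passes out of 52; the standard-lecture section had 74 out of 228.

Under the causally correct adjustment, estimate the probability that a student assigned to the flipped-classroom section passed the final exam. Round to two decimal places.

Mid-term attendance is recorded after the teaching method and is itself shifted by it — it sits on the causal path from teaching method to outcome. Conditioning on a mediator would strip out part of the effect we want; the pooled comparison gives the total causal effect.
So P(outcome | do(the flipped-classroom section)) is just the pooled rate for the flipped-classroom section: 204/280 = 0.729.

0.73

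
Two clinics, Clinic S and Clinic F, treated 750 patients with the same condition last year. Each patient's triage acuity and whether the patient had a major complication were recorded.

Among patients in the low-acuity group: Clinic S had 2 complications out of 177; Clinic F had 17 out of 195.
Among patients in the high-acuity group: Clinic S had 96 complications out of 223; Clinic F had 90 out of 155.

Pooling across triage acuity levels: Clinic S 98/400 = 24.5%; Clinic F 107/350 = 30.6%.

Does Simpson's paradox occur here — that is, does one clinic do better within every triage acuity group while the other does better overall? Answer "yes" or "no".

Within each triage acuity level (low-acuity 1.1% vs 8.7%; high-acuity 43.0% vs 58.1%), Clinic S has the lower rate every time. Pooled: 24.5% vs 30.6% — Clinic S has the lower rate overall. They agree.

no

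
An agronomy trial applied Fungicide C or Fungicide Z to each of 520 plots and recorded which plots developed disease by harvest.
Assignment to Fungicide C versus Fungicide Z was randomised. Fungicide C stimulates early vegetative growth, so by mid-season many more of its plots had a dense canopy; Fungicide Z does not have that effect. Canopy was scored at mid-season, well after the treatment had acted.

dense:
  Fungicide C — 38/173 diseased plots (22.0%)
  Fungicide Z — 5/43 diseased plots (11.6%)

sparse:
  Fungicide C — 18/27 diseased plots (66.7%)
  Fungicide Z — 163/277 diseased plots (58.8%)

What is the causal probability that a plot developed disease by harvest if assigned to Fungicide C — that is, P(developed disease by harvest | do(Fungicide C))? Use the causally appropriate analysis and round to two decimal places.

Mid-season canopy lies on the pathway fungicide → mid-season canopy → outcome, so adjusting for it blocks the indirect effect. For the total causal effect of fungicide, use the unadjusted pooled rates.
So P(outcome | do(Fungicide C)) is just the pooled rate for Fungicide C: 56/200 = 0.280.

0.28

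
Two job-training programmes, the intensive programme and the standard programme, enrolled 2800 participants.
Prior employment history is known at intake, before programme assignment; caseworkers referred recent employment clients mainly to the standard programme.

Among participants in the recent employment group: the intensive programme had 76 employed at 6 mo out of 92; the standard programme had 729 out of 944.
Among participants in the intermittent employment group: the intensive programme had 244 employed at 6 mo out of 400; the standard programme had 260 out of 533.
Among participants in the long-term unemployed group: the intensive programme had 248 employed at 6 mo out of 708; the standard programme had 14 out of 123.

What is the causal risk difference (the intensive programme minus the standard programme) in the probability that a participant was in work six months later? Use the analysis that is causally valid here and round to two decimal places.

The prior employment history-specific comparison favours the intensive programme throughout, but the pooled figures favour the standard programme. The question is whether to condition on prior employment history.
Since prior employment history is a pre-existing factor (not a product of the programme) and it affects the outcome on its own, it is a confounder. The stratified rates, not the pooled rate, identify the causal effect.
Adjusting over the population distribution of prior employment history: 0.370·(0.826−0.772) + 0.333·(0.610−0.488) + 0.297·(0.350−0.114) = +0.131.

+0.13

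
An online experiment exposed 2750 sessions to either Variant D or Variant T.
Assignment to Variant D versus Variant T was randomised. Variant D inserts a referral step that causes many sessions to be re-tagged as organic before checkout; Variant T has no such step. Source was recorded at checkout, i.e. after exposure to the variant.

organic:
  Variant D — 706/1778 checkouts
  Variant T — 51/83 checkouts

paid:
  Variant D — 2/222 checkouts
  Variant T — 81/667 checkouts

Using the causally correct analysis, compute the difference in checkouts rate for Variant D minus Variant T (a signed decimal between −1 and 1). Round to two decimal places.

Traffic source is downstream of the variant. One should not condition on a consequence of treatment, so the overall rates are the right comparison.
The causal difference is the pooled difference: 0.354 − 0.176 = +0.178.

+0.18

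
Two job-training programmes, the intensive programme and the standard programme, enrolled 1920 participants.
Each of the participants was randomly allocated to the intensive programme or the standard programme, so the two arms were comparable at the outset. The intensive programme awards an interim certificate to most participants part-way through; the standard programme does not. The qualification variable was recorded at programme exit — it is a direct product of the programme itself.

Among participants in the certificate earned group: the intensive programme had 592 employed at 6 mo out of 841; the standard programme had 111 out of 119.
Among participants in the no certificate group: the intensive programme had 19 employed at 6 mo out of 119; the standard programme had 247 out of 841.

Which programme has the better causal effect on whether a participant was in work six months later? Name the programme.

the intensive programme

The distribution of qualification attained during the programme is itself part of what the programme does — it is an intermediate outcome. Holding it fixed would remove that part of the effect; the total effect is the pooled difference.
Pooled: the intensive programme 63.6% vs the standard programme 37.3%; the intensive programme is higher overall.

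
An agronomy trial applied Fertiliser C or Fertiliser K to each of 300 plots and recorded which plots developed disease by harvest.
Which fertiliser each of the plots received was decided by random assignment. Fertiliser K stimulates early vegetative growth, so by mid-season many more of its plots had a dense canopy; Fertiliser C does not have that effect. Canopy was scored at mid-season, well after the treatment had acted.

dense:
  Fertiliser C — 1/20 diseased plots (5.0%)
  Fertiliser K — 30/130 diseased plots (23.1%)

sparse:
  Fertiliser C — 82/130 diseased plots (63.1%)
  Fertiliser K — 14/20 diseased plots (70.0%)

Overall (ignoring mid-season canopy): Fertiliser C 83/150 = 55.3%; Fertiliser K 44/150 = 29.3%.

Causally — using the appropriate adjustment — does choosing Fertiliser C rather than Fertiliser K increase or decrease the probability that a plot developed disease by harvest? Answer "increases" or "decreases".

increases

Fertiliser C is lower inside every mid-season canopy stratum but Fertiliser K is lower in aggregate. Whether to stratify depends on how mid-season canopy relates to the fertiliser.
Because the fertiliser influences mid-season canopy, mid-season canopy is a post-treatment mediator, not a confounder. Stratifying on it would bias the estimate; the causal effect is the crude pooled difference.
Pooled: Fertiliser C 55.3% vs Fertiliser K 29.3%; Fertiliser K is lower overall.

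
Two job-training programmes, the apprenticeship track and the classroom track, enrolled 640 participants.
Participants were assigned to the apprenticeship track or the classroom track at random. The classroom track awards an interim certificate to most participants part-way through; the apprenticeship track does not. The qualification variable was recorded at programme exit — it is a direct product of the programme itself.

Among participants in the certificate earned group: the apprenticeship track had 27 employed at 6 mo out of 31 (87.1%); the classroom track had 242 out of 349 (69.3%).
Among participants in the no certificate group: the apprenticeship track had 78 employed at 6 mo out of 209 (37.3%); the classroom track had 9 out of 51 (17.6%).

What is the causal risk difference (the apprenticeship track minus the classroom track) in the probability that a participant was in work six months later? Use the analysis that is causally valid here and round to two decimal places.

-0.19

Because the programme influences qualification attained during the programme, qualification attained during the programme is a post-treatment mediator, not a confounder. Stratifying on it would bias the estimate; the causal effect is the crude pooled difference.
The causal difference is the pooled difference: 0.438 − 0.627 = -0.190.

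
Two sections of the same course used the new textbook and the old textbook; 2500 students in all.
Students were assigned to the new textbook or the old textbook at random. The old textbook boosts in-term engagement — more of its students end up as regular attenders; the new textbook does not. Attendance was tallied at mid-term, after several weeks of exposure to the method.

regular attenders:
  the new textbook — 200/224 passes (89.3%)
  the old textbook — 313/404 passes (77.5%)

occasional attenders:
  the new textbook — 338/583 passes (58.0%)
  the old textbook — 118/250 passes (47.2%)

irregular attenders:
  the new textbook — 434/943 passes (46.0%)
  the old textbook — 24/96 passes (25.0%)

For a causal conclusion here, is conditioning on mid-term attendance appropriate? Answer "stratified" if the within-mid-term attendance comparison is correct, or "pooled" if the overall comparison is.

pooled

Mid-term attendance lies on the pathway teaching method → mid-term attendance → outcome, so adjusting for it blocks the indirect effect. For the total causal effect of teaching method, use the unadjusted pooled rates.
Pooled: the new textbook 55.5% vs the old textbook 60.7%; the old textbook is higher overall.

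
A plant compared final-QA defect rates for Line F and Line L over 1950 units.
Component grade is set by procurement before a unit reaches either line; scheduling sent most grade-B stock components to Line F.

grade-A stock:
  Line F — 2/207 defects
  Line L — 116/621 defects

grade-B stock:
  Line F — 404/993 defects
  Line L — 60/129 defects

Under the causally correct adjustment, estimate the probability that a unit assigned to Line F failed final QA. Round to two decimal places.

0.24

Within every component grade level Line F has the lower rate, yet pooled Line L does — Simpson's reversal.
Component grade satisfies the back-door criterion: it is not a descendant of the line, and it blocks the spurious path from line to outcome. Adjusting for it (i.e., using the within-component grade rates) gives the causal effect.
Standardising Line F to the population component grade mix: 0.425·2/207 + 0.575·404/993 = 0.238.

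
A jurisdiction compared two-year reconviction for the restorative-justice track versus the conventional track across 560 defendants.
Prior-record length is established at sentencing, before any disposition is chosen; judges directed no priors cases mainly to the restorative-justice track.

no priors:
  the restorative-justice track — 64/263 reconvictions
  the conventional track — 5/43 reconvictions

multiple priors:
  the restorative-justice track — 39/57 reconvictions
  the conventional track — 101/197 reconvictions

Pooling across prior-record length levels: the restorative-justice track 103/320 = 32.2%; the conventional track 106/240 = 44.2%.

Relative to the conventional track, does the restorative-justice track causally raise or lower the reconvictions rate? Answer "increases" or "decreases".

Nothing the disposition does changes prior-record length; the imbalance is an allocation artefact. With prior-record length also predicting the outcome, the pooled figure is confounded, and the within-stratum comparison is the causal one.
Within each level — no priors: 24.3% vs 11.6%; multiple priors: 68.4% vs 51.3% — the conventional track is lower every time.

increases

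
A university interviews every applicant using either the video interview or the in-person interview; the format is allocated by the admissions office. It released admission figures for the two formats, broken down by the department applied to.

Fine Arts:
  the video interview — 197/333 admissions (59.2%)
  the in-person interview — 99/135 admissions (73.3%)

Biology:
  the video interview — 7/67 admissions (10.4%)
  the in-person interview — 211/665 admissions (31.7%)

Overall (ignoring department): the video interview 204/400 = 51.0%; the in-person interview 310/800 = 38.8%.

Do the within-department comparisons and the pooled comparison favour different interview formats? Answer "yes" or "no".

yes

Within each department level (Fine Arts 59.2% vs 73.3%; Biology 10.4% vs 31.7%), the in-person interview has the higher rate every time. Pooled: 51.0% vs 38.8% — the video interview has the higher rate overall. The two comparisons disagree.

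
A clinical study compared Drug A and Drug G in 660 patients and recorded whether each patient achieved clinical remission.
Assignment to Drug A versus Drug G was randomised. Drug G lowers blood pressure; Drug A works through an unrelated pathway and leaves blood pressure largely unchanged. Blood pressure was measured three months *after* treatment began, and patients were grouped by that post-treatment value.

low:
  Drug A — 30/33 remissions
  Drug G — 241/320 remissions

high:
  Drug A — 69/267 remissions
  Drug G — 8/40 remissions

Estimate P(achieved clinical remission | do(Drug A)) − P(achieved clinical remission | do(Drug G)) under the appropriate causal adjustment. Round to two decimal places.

Blood pressure lies on the pathway drug → blood pressure → outcome, so adjusting for it blocks the indirect effect. For the total causal effect of drug, use the unadjusted pooled rates.
The causal difference is the pooled difference: 0.330 − 0.692 = -0.362.

-0.36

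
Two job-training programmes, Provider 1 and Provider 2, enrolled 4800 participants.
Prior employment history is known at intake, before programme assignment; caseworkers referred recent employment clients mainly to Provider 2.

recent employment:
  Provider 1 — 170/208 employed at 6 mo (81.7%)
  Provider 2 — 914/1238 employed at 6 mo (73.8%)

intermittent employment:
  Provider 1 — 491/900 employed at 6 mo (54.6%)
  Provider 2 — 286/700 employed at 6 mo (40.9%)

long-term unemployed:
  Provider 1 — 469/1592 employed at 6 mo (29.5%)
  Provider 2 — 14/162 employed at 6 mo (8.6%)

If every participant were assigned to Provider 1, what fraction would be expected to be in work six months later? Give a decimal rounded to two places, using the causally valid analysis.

Here prior employment history is a common cause — it drives both which programme a case falls under and the outcome. The crude comparison mixes populations; the stratum-specific rates are the causally relevant ones.
Standardising Provider 1 to the population prior employment history mix: 0.301·170/208 + 0.333·491/900 + 0.365·469/1592 = 0.536.

0.54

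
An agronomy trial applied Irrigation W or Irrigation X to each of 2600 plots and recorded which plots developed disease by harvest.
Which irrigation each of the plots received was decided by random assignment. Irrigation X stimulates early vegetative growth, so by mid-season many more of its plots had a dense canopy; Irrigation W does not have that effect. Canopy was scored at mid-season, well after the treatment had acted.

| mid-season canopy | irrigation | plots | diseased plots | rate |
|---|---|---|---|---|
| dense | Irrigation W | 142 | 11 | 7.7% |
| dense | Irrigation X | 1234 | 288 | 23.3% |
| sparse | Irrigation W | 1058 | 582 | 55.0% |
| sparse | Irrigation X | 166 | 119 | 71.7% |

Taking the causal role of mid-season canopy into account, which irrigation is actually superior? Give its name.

Mid-season canopy is recorded after the irrigation and is itself shifted by it — it sits on the causal path from irrigation to outcome. Conditioning on a mediator would strip out part of the effect we want; the pooled comparison gives the total causal effect.
Pooled: Irrigation W 49.4% vs Irrigation X 29.1%; Irrigation X is lower overall.

Irrigation X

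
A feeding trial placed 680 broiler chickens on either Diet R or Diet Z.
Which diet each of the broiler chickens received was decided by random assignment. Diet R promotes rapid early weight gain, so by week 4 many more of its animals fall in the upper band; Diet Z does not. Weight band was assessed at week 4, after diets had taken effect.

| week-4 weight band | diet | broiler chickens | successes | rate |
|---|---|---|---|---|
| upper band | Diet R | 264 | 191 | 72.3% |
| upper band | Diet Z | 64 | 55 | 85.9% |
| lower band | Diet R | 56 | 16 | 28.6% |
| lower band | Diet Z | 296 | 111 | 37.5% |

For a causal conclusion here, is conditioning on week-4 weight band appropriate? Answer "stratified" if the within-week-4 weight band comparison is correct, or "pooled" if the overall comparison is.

Week-4 weight band is recorded after the diet and is itself shifted by it — it sits on the causal path from diet to outcome. Conditioning on a mediator would strip out part of the effect we want; the pooled comparison gives the total causal effect.
Pooled: Diet R 64.7% vs Diet Z 46.1%; Diet R is higher overall.

pooled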